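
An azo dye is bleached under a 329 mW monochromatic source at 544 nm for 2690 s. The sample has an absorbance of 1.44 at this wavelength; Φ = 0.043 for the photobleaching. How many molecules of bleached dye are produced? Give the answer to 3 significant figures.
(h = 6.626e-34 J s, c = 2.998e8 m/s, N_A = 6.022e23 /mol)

Photon energy at 544 nm: hc/λ = (6.626e-34)(2.998e8)/(544e-9) = 3.652e-19 J.
Energy delivered: (329 mW)(2690 s) = 885.0 J.
Photons incident: 885.0 / 3.652e-19 = 2.423e21, i.e. 2.423e21/6.022e23 = 0.004024 mol.
Fraction absorbed: 1 − 10^(−1.44) = 0.9637.
Photons absorbed: 0.9637 × 0.004024 = 0.003878 mol.
Product: Φ × n_abs = 0.043 × 0.003878 = 1.668e-4 mol.
As a count: 1.668e-4 × 6.022e23 = 1.00e20.

1.00e20 molecules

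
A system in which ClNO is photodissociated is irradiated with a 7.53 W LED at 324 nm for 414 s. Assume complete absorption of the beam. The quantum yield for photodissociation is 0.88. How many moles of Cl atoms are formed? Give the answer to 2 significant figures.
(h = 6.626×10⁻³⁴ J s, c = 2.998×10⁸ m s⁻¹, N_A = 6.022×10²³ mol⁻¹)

0.0074 mol

Photon energy at 324 nm: hc/λ = (6.626×10⁻³⁴)(2.998×10⁸)/(324×10⁻⁹) = 6.131×10⁻¹⁹ J.
Energy delivered: (7.53 W)(414 s) = 3117 J.
Photons incident: 3117 / 6.131×10⁻¹⁹ = 5.084×10²¹, i.e. 5.084×10²¹/6.022×10²³ = 0.008442 mol.
Product: Φ × n_abs = 0.88 × 0.008442 = 0.007429 mol.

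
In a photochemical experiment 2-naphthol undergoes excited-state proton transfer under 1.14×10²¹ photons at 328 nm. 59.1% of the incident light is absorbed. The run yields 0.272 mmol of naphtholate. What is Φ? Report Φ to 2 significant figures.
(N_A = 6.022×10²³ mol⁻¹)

Product: 0.272 mmol = 2.72×10⁻⁴ mol.
Moles of photons: 1.14×10²¹ / 6.022×10²³ = 0.001893 mol.
Photons absorbed: 0.591 × 0.001893 = 0.001119 mol.
Φ = 2.72×10⁻⁴ mol / 0.001119 mol photons = 0.24.

Φ = 0.24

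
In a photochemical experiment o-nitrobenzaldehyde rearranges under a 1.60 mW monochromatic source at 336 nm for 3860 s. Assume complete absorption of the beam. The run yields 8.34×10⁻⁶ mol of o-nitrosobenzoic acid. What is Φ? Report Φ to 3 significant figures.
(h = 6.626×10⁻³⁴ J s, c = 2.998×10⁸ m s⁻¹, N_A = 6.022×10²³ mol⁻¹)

Φ = 0.481

Photon energy at 336 nm: hc/λ = (6.626×10⁻³⁴)(2.998×10⁸)/(336×10⁻⁹) = 5.912×10⁻¹⁹ J.
Energy delivered: (1.60 mW)(3860 s) = 6.176 J.
Photons incident: 6.176 / 5.912×10⁻¹⁹ = 1.045×10¹⁹, i.e. 1.045×10¹⁹/6.022×10²³ = 1.735×10⁻⁵ mol.
Φ = 8.34×10⁻⁶ mol / 1.735×10⁻⁵ mol photons = 0.481.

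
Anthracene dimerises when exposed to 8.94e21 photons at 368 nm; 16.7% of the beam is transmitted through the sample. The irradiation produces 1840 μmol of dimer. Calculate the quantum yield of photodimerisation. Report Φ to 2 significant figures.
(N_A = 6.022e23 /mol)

Product: 1840 μmol = 0.00184 mol.
Moles of photons: 8.94e21 / 6.022e23 = 0.01485 mol.
Fraction absorbed: 1 − 16.7/100 = 0.8330.
Photons absorbed: 0.8330 × 0.01485 = 0.01237 mol.
Φ = 0.00184 mol / 0.01237 mol photons = 0.15.

Φ = 0.15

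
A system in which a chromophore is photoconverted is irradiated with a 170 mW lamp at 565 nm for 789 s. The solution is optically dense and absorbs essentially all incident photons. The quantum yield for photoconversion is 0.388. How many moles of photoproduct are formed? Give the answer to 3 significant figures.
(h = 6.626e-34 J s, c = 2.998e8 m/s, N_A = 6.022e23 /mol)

2.46e-4 mol

Photon energy at 565 nm: hc/λ = (6.626e-34)(2.998e8)/(565e-9) = 3.516e-19 J.
Energy delivered: (170 mW)(789 s) = 134.1 J.
Photons incident: 134.1 / 3.516e-19 = 3.814e20, i.e. 3.814e20/6.022e23 = 6.333e-4 mol.
Product: Φ × n_abs = 0.388 × 6.333e-4 = 2.457e-4 mol.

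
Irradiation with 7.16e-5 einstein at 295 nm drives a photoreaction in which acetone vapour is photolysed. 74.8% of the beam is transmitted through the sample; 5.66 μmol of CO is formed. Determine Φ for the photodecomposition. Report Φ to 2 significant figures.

Product: 5.66 μmol = 5.66e-6 mol.
Fraction absorbed: 1 − 74.8/100 = 0.2520.
Photons absorbed: 0.2520 × 7.16e-5 = 1.804e-5 mol.
Φ = 5.66e-6 mol / 1.804e-5 mol photons = 0.31.

Φ = 0.31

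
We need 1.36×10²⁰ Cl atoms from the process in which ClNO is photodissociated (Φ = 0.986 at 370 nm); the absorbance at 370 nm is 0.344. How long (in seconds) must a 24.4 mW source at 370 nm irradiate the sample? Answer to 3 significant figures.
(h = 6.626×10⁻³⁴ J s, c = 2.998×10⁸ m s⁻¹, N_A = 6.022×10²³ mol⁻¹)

t ≈ 5550 s

Product: 1.36×10²⁰ / 6.022×10²³ = 2.258×10⁻⁴ mol.
Photons that must be absorbed: 2.258×10⁻⁴ / 0.986 = 2.290×10⁻⁴ mol.
Fraction absorbed: 1 − 10^(−0.344) = 0.5471.
Incident photons needed: 2.290×10⁻⁴ / 0.5471 = 4.186×10⁻⁴ mol.
Photon energy: hc/λ = 5.369×10⁻¹⁹ J; per mole, 3.233×10⁵ J mol⁻¹.
Energy required: 4.186×10⁻⁴ × 3.233×10⁵ = 135.3 J.
Time: 135.3 J / 0.0244 W = 5550 s.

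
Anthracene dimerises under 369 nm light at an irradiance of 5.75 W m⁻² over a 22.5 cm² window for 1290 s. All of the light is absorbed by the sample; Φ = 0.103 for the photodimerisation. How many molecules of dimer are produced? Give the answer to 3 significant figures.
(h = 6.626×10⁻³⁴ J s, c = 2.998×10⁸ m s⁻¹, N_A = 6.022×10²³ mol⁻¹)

3.19×10¹⁸ molecules

Photon energy at 369 nm: hc/λ = (6.626×10⁻³⁴)(2.998×10⁸)/(369×10⁻⁹) = 5.383×10⁻¹⁹ J.
Energy delivered: (5.75 W m⁻²)(22.5×10⁻⁴ m²)(1290 s) = 16.69 J.
Photons incident: 16.69 / 5.383×10⁻¹⁹ = 3.101×10¹⁹, i.e. 3.101×10¹⁹/6.022×10²³ = 5.149×10⁻⁵ mol.
Product: Φ × n_abs = 0.103 × 5.149×10⁻⁵ = 5.303×10⁻⁶ mol.
As a count: 5.303×10⁻⁶ × 6.022×10²³ = 3.19×10¹⁸.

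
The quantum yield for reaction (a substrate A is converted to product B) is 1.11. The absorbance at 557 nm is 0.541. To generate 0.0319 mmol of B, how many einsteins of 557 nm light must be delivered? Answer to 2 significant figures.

4.0×10⁻⁵ einstein

Product: 0.0319 mmol = 3.19×10⁻⁵ mol.
Photons that must be absorbed: 3.19×10⁻⁵ / 1.11 = 2.874×10⁻⁵ mol.
Fraction absorbed: 1 − 10^(−0.541) = 0.7123.
Incident photons needed: 2.874×10⁻⁵ / 0.7123 = 4.035×10⁻⁵ mol.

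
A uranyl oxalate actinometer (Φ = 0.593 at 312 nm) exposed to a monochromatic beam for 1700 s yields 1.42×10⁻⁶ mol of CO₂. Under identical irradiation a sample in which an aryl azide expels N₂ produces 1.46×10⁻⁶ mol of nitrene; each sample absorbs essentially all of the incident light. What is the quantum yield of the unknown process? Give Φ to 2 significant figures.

Φ = 0.61

Photons absorbed by the actinometer: 1.42×10⁻⁶ / 0.593 = 2.395×10⁻⁶ mol.
Φ(unknown) = 1.46×10⁻⁶ / 2.395×10⁻⁶ = 0.61.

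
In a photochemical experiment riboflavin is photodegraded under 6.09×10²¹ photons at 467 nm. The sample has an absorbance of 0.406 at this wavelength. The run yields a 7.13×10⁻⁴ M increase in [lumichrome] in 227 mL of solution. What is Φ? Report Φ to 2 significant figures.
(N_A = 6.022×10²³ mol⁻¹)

Product: (7.13×10⁻⁴ M)(0.227 L) = 1.619×10⁻⁴ mol.
Moles of photons: 6.09×10²¹ / 6.022×10²³ = 0.01011 mol.
Fraction absorbed: 1 − 10^(−0.406) = 0.6074.
Photons absorbed: 0.6074 × 0.01011 = 0.006141 mol.
Φ = 1.619×10⁻⁴ mol / 0.006141 mol photons = 0.026.

Φ = 0.026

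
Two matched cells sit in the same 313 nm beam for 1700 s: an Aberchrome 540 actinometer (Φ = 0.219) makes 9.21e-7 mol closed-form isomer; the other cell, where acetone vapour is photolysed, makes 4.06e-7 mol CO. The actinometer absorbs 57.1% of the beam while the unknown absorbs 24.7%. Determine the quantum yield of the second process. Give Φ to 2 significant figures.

Φ = 0.22

Photons absorbed by the actinometer: 9.21e-7 / 0.219 = 4.205e-6 mol.
Incident flux: 4.205e-6 / 0.571 = 7.364e-6 einstein.
Absorbed by unknown: 0.247 × 7.364e-6 = 1.819e-6 mol.
Φ(unknown) = 4.06e-7 / 1.819e-6 = 0.22.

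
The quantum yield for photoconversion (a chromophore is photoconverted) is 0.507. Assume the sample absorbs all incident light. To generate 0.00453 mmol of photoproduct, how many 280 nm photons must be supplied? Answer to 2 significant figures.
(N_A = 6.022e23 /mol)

Product: 0.00453 mmol = 4.53e-6 mol.
Photons that must be absorbed: 4.53e-6 / 0.507 = 8.935e-6 mol.
Photon count: 8.935e-6 × 6.022e23 = 5.4e18.

5.4e18 photons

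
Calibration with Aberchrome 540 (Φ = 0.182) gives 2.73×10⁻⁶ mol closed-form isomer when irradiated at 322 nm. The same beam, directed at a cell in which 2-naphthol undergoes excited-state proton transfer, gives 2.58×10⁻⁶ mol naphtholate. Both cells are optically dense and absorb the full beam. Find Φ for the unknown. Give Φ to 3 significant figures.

Photons absorbed by the actinometer: 2.73×10⁻⁶ / 0.182 = 1.500×10⁻⁵ mol.
Φ(unknown) = 2.58×10⁻⁶ / 1.500×10⁻⁵ = 0.172.

Φ = 0.172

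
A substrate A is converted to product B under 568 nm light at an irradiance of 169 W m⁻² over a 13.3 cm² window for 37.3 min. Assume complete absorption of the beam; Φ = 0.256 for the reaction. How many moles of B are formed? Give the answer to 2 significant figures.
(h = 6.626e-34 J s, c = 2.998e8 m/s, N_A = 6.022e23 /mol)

6.1e-4 mol

Photon energy at 568 nm: hc/λ = (6.626e-34)(2.998e8)/(568e-9) = 3.497e-19 J.
Energy delivered: (169 W m⁻²)(13.3e-4 m²)(2238 s) = 503.0 J.
Photons incident: 503.0 / 3.497e-19 = 1.438e21, i.e. 1.438e21/6.022e23 = 0.002388 mol.
Product: Φ × n_abs = 0.256 × 0.002388 = 6.113e-4 mol.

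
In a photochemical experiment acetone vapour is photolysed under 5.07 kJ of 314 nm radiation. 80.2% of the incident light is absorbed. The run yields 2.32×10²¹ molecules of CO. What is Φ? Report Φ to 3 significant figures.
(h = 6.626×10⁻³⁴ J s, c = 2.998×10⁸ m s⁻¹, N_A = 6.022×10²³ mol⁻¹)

Φ = 0.361

Product: 2.32×10²¹ / 6.022×10²³ = 0.003853 mol.
Photon energy at 314 nm: hc/λ = (6.626×10⁻³⁴)(2.998×10⁸)/(314×10⁻⁹) = 6.326×10⁻¹⁹ J.
Incident energy: 5.07 kJ = 5070 J.
Photons incident: 5070 / 6.326×10⁻¹⁹ = 8.015×10²¹, i.e. 8.015×10²¹/6.022×10²³ = 0.01331 mol.
Photons absorbed: 0.802 × 0.01331 = 0.01067 mol.
Φ = 0.003853 mol / 0.01067 mol photons = 0.361.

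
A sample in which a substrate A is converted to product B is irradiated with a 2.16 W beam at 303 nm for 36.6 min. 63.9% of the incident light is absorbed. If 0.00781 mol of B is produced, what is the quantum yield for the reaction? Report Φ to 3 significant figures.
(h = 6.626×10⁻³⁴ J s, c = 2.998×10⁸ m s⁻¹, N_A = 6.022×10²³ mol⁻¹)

Φ = 1.02

Photon energy at 303 nm: hc/λ = (6.626×10⁻³⁴)(2.998×10⁸)/(303×10⁻⁹) = 6.556×10⁻¹⁹ J.
Energy delivered: (2.16 W)(2196 s) = 4743 J.
Photons incident: 4743 / 6.556×10⁻¹⁹ = 7.235×10²¹, i.e. 7.235×10²¹/6.022×10²³ = 0.01201 mol.
Photons absorbed: 0.639 × 0.01201 = 0.007674 mol.
Φ = 0.00781 mol / 0.007674 mol photons = 1.02.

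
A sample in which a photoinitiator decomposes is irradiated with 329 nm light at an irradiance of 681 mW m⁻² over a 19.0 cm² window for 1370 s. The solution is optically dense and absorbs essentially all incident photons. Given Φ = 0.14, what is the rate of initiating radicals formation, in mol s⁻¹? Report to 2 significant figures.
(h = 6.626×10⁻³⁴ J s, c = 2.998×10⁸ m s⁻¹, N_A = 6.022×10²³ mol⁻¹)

Photon energy at 329 nm: hc/λ = (6.626×10⁻³⁴)(2.998×10⁸)/(329×10⁻⁹) = 6.038×10⁻¹⁹ J.
Energy delivered: (681 mW m⁻²)(19.0×10⁻⁴ m²)(1370 s) = 1.773 J.
Photons incident: 1.773 / 6.038×10⁻¹⁹ = 2.936×10¹⁸, i.e. 2.936×10¹⁸/6.022×10²³ = 4.875×10⁻⁶ mol.
Product formed: 0.14 × 4.875×10⁻⁶ = 6.825×10⁻⁷ mol.
Rate: 6.825×10⁻⁷ / 1370 s = 5.0×10⁻¹⁰ mol s⁻¹.

5.0×10⁻¹⁰ mol s⁻¹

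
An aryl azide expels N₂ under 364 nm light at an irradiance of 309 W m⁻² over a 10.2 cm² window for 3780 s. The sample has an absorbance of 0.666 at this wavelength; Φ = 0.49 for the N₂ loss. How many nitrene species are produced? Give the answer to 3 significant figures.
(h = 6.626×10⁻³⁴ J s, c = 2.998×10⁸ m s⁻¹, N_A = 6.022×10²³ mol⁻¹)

Photon energy at 364 nm: hc/λ = (6.626×10⁻³⁴)(2.998×10⁸)/(364×10⁻⁹) = 5.457×10⁻¹⁹ J.
Energy delivered: (309 W m⁻²)(10.2×10⁻⁴ m²)(3780 s) = 1191 J.
Photons incident: 1191 / 5.457×10⁻¹⁹ = 2.183×10²¹, i.e. 2.183×10²¹/6.022×10²³ = 0.003625 mol.
Fraction absorbed: 1 − 10^(−0.666) = 0.7842.
Photons absorbed: 0.7842 × 0.003625 = 0.002843 mol.
Product: Φ × n_abs = 0.49 × 0.002843 = 0.001393 mol.
As a count: 0.001393 × 6.022×10²³ = 8.39×10²⁰.

8.39×10²⁰ species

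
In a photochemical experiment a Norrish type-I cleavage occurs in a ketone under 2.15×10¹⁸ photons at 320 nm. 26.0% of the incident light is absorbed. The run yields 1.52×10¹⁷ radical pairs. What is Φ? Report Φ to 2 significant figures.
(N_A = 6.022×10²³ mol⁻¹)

Φ = 0.27

Product: 1.52×10¹⁷ / 6.022×10²³ = 2.524×10⁻⁷ mol.
Moles of photons: 2.15×10¹⁸ / 6.022×10²³ = 3.570×10⁻⁶ mol.
Photons absorbed: 0.260 × 3.570×10⁻⁶ = 9.282×10⁻⁷ mol.
Φ = 2.524×10⁻⁷ mol / 9.282×10⁻⁷ mol photons = 0.27.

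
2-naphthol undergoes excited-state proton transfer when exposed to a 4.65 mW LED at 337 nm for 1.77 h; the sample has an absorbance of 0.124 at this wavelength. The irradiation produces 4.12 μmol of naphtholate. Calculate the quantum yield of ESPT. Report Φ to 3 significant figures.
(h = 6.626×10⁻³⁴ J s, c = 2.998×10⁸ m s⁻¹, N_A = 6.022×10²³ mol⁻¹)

Φ = 0.199

Product: 4.12 μmol = 4.12×10⁻⁶ mol.
Photon energy at 337 nm: hc/λ = (6.626×10⁻³⁴)(2.998×10⁸)/(337×10⁻⁹) = 5.895×10⁻¹⁹ J.
Energy delivered: (4.65 mW)(6372 s) = 29.63 J.
Photons incident: 29.63 / 5.895×10⁻¹⁹ = 5.026×10¹⁹, i.e. 5.026×10¹⁹/6.022×10²³ = 8.346×10⁻⁵ mol.
Fraction absorbed: 1 − 10^(−0.124) = 0.2484.
Photons absorbed: 0.2484 × 8.346×10⁻⁵ = 2.073×10⁻⁵ mol.
Φ = 4.12×10⁻⁶ mol / 2.073×10⁻⁵ mol photons = 0.199.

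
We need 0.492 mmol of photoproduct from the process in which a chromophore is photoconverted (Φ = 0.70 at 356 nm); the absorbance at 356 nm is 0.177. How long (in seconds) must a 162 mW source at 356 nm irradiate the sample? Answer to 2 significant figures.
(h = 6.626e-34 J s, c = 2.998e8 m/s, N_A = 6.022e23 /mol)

Product: 0.492 mmol = 4.92e-4 mol.
Photons that must be absorbed: 4.92e-4 / 0.70 = 7.029e-4 mol.
Fraction absorbed: 1 − 10^(−0.177) = 0.3347.
Incident photons needed: 7.029e-4 / 0.3347 = 0.002100 mol.
Photon energy: hc/λ = 5.580e-19 J; per mole, 3.360e5 J mol⁻¹.
Energy required: 0.002100 × 3.360e5 = 705.6 J.
Time: 705.6 J / 0.162 W = 4400 s.

t ≈ 4400 s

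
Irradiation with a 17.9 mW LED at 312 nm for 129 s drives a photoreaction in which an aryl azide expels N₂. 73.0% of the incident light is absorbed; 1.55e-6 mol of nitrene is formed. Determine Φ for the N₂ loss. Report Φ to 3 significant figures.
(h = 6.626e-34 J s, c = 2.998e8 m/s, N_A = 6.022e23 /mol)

Φ = 0.353

Photon energy at 312 nm: hc/λ = (6.626e-34)(2.998e8)/(312e-9) = 6.367e-19 J.
Energy delivered: (17.9 mW)(129 s) = 2.309 J.
Photons incident: 2.309 / 6.367e-19 = 3.627e18, i.e. 3.627e18/6.022e23 = 6.023e-6 mol.
Photons absorbed: 0.730 × 6.023e-6 = 4.397e-6 mol.
Φ = 1.55e-6 mol / 4.397e-6 mol photons = 0.353.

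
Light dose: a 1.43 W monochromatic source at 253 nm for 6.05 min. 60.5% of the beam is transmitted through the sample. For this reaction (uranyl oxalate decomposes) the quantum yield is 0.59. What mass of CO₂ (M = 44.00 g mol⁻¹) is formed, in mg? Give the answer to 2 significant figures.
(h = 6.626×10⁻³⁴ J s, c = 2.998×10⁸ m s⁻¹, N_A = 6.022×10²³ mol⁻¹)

11 mg

Photon energy at 253 nm: hc/λ = (6.626×10⁻³⁴)(2.998×10⁸)/(253×10⁻⁹) = 7.852×10⁻¹⁹ J.
Energy delivered: (1.43 W)(363 s) = 519.1 J.
Photons incident: 519.1 / 7.852×10⁻¹⁹ = 6.611×10²⁰, i.e. 6.611×10²⁰/6.022×10²³ = 0.001098 mol.
Fraction absorbed: 1 − 60.5/100 = 0.3950.
Photons absorbed: 0.3950 × 0.001098 = 4.337×10⁻⁴ mol.
Product: Φ × n_abs = 0.59 × 4.337×10⁻⁴ = 2.559×10⁻⁴ mol.
Mass: 2.559×10⁻⁴ × 44.00 = 0.01126 g = 11 mg.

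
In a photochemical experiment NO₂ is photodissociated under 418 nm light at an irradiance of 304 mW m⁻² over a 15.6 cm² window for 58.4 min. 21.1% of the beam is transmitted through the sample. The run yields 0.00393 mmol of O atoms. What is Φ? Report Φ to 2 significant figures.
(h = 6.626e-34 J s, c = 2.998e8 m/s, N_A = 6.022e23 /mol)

Φ = 0.86

Product: 0.00393 mmol = 3.93e-6 mol.
Photon energy at 418 nm: hc/λ = (6.626e-34)(2.998e8)/(418e-9) = 4.752e-19 J.
Energy delivered: (304 mW m⁻²)(15.6e-4 m²)(3504 s) = 1.662 J.
Photons incident: 1.662 / 4.752e-19 = 3.497e18, i.e. 3.497e18/6.022e23 = 5.807e-6 mol.
Fraction absorbed: 1 − 21.1/100 = 0.7890.
Photons absorbed: 0.7890 × 5.807e-6 = 4.582e-6 mol.
Φ = 3.93e-6 mol / 4.582e-6 mol photons = 0.86.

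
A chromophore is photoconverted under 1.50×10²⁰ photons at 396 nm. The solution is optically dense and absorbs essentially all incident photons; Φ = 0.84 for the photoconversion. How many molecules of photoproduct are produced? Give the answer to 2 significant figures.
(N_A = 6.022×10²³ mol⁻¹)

1.3×10²⁰ molecules

Moles of photons: 1.50×10²⁰ / 6.022×10²³ = 2.491×10⁻⁴ mol.
Product: Φ × n_abs = 0.84 × 2.491×10⁻⁴ = 2.092×10⁻⁴ mol.
As a count: 2.092×10⁻⁴ × 6.022×10²³ = 1.3×10²⁰.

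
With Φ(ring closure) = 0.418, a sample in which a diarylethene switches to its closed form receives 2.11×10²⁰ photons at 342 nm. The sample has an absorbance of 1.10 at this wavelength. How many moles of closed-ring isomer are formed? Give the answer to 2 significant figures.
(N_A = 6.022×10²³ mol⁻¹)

Moles of photons: 2.11×10²⁰ / 6.022×10²³ = 3.504×10⁻⁴ mol.
Fraction absorbed: 1 − 10^(−1.10) = 0.9206.
Photons absorbed: 0.9206 × 3.504×10⁻⁴ = 3.226×10⁻⁴ mol.
Product: Φ × n_abs = 0.418 × 3.226×10⁻⁴ = 1.348×10⁻⁴ mol.

1.3×10⁻⁴ mol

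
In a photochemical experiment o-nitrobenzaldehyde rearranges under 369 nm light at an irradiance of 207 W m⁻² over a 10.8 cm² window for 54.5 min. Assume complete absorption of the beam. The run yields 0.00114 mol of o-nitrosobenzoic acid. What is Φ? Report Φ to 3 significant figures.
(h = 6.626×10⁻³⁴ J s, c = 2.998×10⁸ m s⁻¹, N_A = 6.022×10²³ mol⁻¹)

Φ = 0.506

Photon energy at 369 nm: hc/λ = (6.626×10⁻³⁴)(2.998×10⁸)/(369×10⁻⁹) = 5.383×10⁻¹⁹ J.
Energy delivered: (207 W m⁻²)(10.8×10⁻⁴ m²)(3270 s) = 731.0 J.
Photons incident: 731.0 / 5.383×10⁻¹⁹ = 1.358×10²¹, i.e. 1.358×10²¹/6.022×10²³ = 0.002255 mol.
Φ = 0.00114 mol / 0.002255 mol photons = 0.506.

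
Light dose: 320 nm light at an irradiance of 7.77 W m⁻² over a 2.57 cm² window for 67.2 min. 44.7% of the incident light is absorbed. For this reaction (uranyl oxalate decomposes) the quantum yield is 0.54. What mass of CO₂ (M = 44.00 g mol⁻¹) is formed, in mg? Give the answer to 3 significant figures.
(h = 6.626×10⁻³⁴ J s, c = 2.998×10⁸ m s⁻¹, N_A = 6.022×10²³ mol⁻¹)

0.229 mg

Photon energy at 320 nm: hc/λ = (6.626×10⁻³⁴)(2.998×10⁸)/(320×10⁻⁹) = 6.208×10⁻¹⁹ J.
Energy delivered: (7.77 W m⁻²)(2.57×10⁻⁴ m²)(4032 s) = 8.051 J.
Photons incident: 8.051 / 6.208×10⁻¹⁹ = 1.297×10¹⁹, i.e. 1.297×10¹⁹/6.022×10²³ = 2.154×10⁻⁵ mol.
Photons absorbed: 0.447 × 2.154×10⁻⁵ = 9.628×10⁻⁶ mol.
Product: Φ × n_abs = 0.54 × 9.628×10⁻⁶ = 5.199×10⁻⁶ mol.
Mass: 5.199×10⁻⁶ × 44.00 = 2.288×10⁻⁴ g = 0.229 mg.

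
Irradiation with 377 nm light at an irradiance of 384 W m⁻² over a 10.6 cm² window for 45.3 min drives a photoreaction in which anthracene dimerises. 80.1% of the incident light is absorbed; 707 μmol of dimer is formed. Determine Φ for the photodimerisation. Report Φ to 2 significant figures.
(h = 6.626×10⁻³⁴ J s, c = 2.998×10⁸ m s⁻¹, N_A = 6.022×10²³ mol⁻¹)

Product: 707 μmol = 7.07×10⁻⁴ mol.
Photon energy at 377 nm: hc/λ = (6.626×10⁻³⁴)(2.998×10⁸)/(377×10⁻⁹) = 5.269×10⁻¹⁹ J.
Energy delivered: (384 W m⁻²)(10.6×10⁻⁴ m²)(2718 s) = 1106 J.
Photons incident: 1106 / 5.269×10⁻¹⁹ = 2.099×10²¹, i.e. 2.099×10²¹/6.022×10²³ = 0.003486 mol.
Photons absorbed: 0.801 × 0.003486 = 0.002792 mol.
Φ = 7.07×10⁻⁴ mol / 0.002792 mol photons = 0.25.

Φ = 0.25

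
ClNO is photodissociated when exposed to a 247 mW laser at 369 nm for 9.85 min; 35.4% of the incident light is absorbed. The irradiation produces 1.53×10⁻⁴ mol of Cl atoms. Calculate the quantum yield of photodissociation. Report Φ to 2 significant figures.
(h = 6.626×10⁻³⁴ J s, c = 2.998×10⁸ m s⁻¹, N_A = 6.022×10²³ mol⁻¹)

Φ = 0.96

Photon energy at 369 nm: hc/λ = (6.626×10⁻³⁴)(2.998×10⁸)/(369×10⁻⁹) = 5.383×10⁻¹⁹ J.
Energy delivered: (247 mW)(591 s) = 146.0 J.
Photons incident: 146.0 / 5.383×10⁻¹⁹ = 2.712×10²⁰, i.e. 2.712×10²⁰/6.022×10²³ = 4.503×10⁻⁴ mol.
Photons absorbed: 0.354 × 4.503×10⁻⁴ = 1.594×10⁻⁴ mol.
Φ = 1.53×10⁻⁴ mol / 1.594×10⁻⁴ mol photons = 0.96.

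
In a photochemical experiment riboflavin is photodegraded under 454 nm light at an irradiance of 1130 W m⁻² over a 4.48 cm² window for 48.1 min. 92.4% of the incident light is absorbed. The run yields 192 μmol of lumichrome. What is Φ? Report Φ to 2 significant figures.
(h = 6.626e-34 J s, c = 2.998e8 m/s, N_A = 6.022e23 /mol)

Product: 192 μmol = 1.92e-4 mol.
Photon energy at 454 nm: hc/λ = (6.626e-34)(2.998e8)/(454e-9) = 4.375e-19 J.
Energy delivered: (1130 W m⁻²)(4.48e-4 m²)(2886 s) = 1461 J.
Photons incident: 1461 / 4.375e-19 = 3.339e21, i.e. 3.339e21/6.022e23 = 0.005545 mol.
Photons absorbed: 0.924 × 0.005545 = 0.005124 mol.
Φ = 1.92e-4 mol / 0.005124 mol photons = 0.037.

Φ = 0.037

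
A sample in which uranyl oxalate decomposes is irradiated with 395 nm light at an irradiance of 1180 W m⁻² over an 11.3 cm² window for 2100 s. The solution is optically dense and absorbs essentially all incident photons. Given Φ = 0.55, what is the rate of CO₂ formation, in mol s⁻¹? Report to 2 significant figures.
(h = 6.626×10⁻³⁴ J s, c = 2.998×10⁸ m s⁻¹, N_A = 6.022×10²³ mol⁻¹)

Photon energy at 395 nm: hc/λ = (6.626×10⁻³⁴)(2.998×10⁸)/(395×10⁻⁹) = 5.029×10⁻¹⁹ J.
Energy delivered: (1180 W m⁻²)(11.3×10⁻⁴ m²)(2100 s) = 2800 J.
Photons incident: 2800 / 5.029×10⁻¹⁹ = 5.568×10²¹, i.e. 5.568×10²¹/6.022×10²³ = 0.009246 mol.
Product formed: 0.55 × 0.009246 = 0.005085 mol.
Rate: 0.005085 / 2100 s = 2.4×10⁻⁶ mol s⁻¹.

2.4×10⁻⁶ mol s⁻¹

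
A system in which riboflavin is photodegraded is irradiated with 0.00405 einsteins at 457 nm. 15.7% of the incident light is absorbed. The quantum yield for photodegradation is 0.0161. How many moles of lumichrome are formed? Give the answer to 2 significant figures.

Photons absorbed: 0.157 × 0.00405 = 6.359×10⁻⁴ mol.
Product: Φ × n_abs = 0.0161 × 6.359×10⁻⁴ = 1.024×10⁻⁵ mol.

1.0×10⁻⁵ mol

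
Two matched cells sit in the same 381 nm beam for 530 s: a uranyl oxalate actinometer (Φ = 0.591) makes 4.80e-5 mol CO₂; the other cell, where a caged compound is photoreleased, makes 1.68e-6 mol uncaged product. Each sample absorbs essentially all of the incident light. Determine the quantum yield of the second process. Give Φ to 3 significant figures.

Photons absorbed by the actinometer: 4.80e-5 / 0.591 = 8.122e-5 mol.
Φ(unknown) = 1.68e-6 / 8.122e-5 = 0.0207.

Φ = 0.0207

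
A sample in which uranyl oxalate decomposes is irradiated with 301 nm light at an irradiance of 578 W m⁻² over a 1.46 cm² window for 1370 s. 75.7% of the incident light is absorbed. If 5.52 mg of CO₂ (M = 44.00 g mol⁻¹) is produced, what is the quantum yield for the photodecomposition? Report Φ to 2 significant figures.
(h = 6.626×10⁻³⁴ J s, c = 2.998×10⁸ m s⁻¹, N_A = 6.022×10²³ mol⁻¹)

Product: 5.52 mg / 44.00 g mol⁻¹ = 1.255×10⁻⁴ mol.
Photon energy at 301 nm: hc/λ = (6.626×10⁻³⁴)(2.998×10⁸)/(301×10⁻⁹) = 6.600×10⁻¹⁹ J.
Energy delivered: (578 W m⁻²)(1.46×10⁻⁴ m²)(1370 s) = 115.6 J.
Photons incident: 115.6 / 6.600×10⁻¹⁹ = 1.752×10²⁰, i.e. 1.752×10²⁰/6.022×10²³ = 2.909×10⁻⁴ mol.
Photons absorbed: 0.757 × 2.909×10⁻⁴ = 2.202×10⁻⁴ mol.
Φ = 1.255×10⁻⁴ mol / 2.202×10⁻⁴ mol photons = 0.57.

Φ = 0.57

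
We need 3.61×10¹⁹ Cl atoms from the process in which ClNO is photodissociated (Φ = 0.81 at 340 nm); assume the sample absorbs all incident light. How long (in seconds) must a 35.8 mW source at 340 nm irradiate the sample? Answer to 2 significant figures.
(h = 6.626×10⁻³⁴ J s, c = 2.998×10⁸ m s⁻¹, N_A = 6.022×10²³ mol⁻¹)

Product: 3.61×10¹⁹ / 6.022×10²³ = 5.995×10⁻⁵ mol.
Photons that must be absorbed: 5.995×10⁻⁵ / 0.81 = 7.401×10⁻⁵ mol.
Photon energy: hc/λ = 5.843×10⁻¹⁹ J; per mole, 3.519×10⁵ J mol⁻¹.
Energy required: 7.401×10⁻⁵ × 3.519×10⁵ = 26.04 J.
Time: 26.04 J / 0.0358 W = 730 s.

t ≈ 730 s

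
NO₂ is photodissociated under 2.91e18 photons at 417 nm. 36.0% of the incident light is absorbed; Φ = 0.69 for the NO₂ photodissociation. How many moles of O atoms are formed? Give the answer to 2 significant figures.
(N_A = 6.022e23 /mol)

1.2e-6 mol

Moles of photons: 2.91e18 / 6.022e23 = 4.832e-6 mol.
Photons absorbed: 0.360 × 4.832e-6 = 1.740e-6 mol.
Product: Φ × n_abs = 0.69 × 1.740e-6 = 1.201e-6 mol.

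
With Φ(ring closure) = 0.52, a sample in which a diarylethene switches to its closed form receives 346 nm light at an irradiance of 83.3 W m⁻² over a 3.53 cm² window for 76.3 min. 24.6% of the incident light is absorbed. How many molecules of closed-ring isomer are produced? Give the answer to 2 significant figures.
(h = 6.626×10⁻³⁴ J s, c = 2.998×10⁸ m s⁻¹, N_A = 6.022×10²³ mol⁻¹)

Photon energy at 346 nm: hc/λ = (6.626×10⁻³⁴)(2.998×10⁸)/(346×10⁻⁹) = 5.741×10⁻¹⁹ J.
Energy delivered: (83.3 W m⁻²)(3.53×10⁻⁴ m²)(4578 s) = 134.6 J.
Photons incident: 134.6 / 5.741×10⁻¹⁹ = 2.345×10²⁰, i.e. 2.345×10²⁰/6.022×10²³ = 3.894×10⁻⁴ mol.
Photons absorbed: 0.246 × 3.894×10⁻⁴ = 9.579×10⁻⁵ mol.
Product: Φ × n_abs = 0.52 × 9.579×10⁻⁵ = 4.981×10⁻⁵ mol.
As a count: 4.981×10⁻⁵ × 6.022×10²³ = 3.0×10¹⁹.

3.0×10¹⁹ molecules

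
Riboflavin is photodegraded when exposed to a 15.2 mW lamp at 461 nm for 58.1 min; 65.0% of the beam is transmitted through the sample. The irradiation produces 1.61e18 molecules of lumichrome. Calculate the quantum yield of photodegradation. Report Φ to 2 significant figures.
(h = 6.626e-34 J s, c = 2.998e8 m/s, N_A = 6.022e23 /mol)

Φ = 0.037

Product: 1.61e18 / 6.022e23 = 2.674e-6 mol.
Photon energy at 461 nm: hc/λ = (6.626e-34)(2.998e8)/(461e-9) = 4.309e-19 J.
Energy delivered: (15.2 mW)(3486 s) = 52.99 J.
Photons incident: 52.99 / 4.309e-19 = 1.230e20, i.e. 1.230e20/6.022e23 = 2.043e-4 mol.
Fraction absorbed: 1 − 65.0/100 = 0.3500.
Photons absorbed: 0.3500 × 2.043e-4 = 7.151e-5 mol.
Φ = 2.674e-6 mol / 7.151e-5 mol photons = 0.037.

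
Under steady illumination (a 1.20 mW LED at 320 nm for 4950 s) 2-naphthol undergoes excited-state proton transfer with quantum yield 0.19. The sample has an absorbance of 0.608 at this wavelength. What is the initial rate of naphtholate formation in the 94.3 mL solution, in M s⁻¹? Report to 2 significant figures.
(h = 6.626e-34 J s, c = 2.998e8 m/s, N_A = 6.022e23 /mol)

Photon energy at 320 nm: hc/λ = (6.626e-34)(2.998e8)/(320e-9) = 6.208e-19 J.
Energy delivered: (1.20 mW)(4950 s) = 5.940 J.
Photons incident: 5.940 / 6.208e-19 = 9.568e18, i.e. 9.568e18/6.022e23 = 1.589e-5 mol.
Fraction absorbed: 1 − 10^(−0.608) = 0.7534.
Photons absorbed: 0.7534 × 1.589e-5 = 1.197e-5 mol.
Product formed: 0.19 × 1.197e-5 = 2.274e-6 mol.
Rate: 2.274e-6 mol / (4950 s × 0.0943 L) = 4.9e-9 M s⁻¹.

4.9e-9 M s⁻¹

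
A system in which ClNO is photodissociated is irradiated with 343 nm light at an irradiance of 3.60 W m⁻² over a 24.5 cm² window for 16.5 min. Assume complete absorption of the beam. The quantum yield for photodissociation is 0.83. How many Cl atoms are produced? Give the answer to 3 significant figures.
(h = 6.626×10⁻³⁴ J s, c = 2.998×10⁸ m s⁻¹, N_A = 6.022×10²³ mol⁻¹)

Photon energy at 343 nm: hc/λ = (6.626×10⁻³⁴)(2.998×10⁸)/(343×10⁻⁹) = 5.791×10⁻¹⁹ J.
Energy delivered: (3.60 W m⁻²)(24.5×10⁻⁴ m²)(990 s) = 8.732 J.
Photons incident: 8.732 / 5.791×10⁻¹⁹ = 1.508×10¹⁹, i.e. 1.508×10¹⁹/6.022×10²³ = 2.504×10⁻⁵ mol.
Product: Φ × n_abs = 0.83 × 2.504×10⁻⁵ = 2.078×10⁻⁵ mol.
As a count: 2.078×10⁻⁵ × 6.022×10²³ = 1.25×10¹⁹.

1.25×10¹⁹ atoms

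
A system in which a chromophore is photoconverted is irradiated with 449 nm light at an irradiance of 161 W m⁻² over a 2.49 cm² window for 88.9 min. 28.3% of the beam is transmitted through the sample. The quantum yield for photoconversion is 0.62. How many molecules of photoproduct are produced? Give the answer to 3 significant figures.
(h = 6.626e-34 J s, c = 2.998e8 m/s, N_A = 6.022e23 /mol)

Photon energy at 449 nm: hc/λ = (6.626e-34)(2.998e8)/(449e-9) = 4.424e-19 J.
Energy delivered: (161 W m⁻²)(2.49e-4 m²)(5334 s) = 213.8 J.
Photons incident: 213.8 / 4.424e-19 = 4.833e20, i.e. 4.833e20/6.022e23 = 8.026e-4 mol.
Fraction absorbed: 1 − 28.3/100 = 0.7170.
Photons absorbed: 0.7170 × 8.026e-4 = 5.755e-4 mol.
Product: Φ × n_abs = 0.62 × 5.755e-4 = 3.568e-4 mol.
As a count: 3.568e-4 × 6.022e23 = 2.15e20.

2.15e20 molecules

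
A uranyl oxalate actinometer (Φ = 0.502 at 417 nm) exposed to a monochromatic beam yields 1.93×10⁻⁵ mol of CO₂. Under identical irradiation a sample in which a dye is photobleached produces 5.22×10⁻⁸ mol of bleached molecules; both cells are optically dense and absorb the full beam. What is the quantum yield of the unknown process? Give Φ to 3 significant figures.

Photons absorbed by the actinometer: 1.93×10⁻⁵ / 0.502 = 3.845×10⁻⁵ mol.
Φ(unknown) = 5.22×10⁻⁸ / 3.845×10⁻⁵ = 0.00136.

Φ = 0.00136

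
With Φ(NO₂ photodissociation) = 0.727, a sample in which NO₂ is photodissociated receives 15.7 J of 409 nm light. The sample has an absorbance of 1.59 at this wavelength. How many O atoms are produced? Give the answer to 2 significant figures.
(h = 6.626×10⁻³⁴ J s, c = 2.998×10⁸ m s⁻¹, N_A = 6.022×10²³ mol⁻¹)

2.3×10¹⁹ atoms

Photon energy at 409 nm: hc/λ = (6.626×10⁻³⁴)(2.998×10⁸)/(409×10⁻⁹) = 4.857×10⁻¹⁹ J.
Photons incident: 15.7 / 4.857×10⁻¹⁹ = 3.232×10¹⁹, i.e. 3.232×10¹⁹/6.022×10²³ = 5.367×10⁻⁵ mol.
Fraction absorbed: 1 − 10^(−1.59) = 0.9743.
Photons absorbed: 0.9743 × 5.367×10⁻⁵ = 5.229×10⁻⁵ mol.
Product: Φ × n_abs = 0.727 × 5.229×10⁻⁵ = 3.801×10⁻⁵ mol.
As a count: 3.801×10⁻⁵ × 6.022×10²³ = 2.3×10¹⁹.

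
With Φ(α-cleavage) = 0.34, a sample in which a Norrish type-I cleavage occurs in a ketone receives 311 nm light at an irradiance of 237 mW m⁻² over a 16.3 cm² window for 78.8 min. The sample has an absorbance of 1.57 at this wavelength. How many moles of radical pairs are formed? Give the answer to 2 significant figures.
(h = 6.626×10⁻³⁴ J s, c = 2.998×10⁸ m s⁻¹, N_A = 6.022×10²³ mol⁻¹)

Photon energy at 311 nm: hc/λ = (6.626×10⁻³⁴)(2.998×10⁸)/(311×10⁻⁹) = 6.387×10⁻¹⁹ J.
Energy delivered: (237 mW m⁻²)(16.3×10⁻⁴ m²)(4728 s) = 1.826 J.
Photons incident: 1.826 / 6.387×10⁻¹⁹ = 2.859×10¹⁸, i.e. 2.859×10¹⁸/6.022×10²³ = 4.748×10⁻⁶ mol.
Fraction absorbed: 1 − 10^(−1.57) = 0.9731.
Photons absorbed: 0.9731 × 4.748×10⁻⁶ = 4.620×10⁻⁶ mol.
Product: Φ × n_abs = 0.34 × 4.620×10⁻⁶ = 1.571×10⁻⁶ mol.

1.6×10⁻⁶ mol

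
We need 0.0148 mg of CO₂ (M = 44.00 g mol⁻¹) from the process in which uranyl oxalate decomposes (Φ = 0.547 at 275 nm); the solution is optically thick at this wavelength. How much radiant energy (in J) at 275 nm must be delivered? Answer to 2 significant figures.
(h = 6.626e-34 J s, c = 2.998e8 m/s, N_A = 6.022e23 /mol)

0.27 J

Product: 0.0148 mg / 44.00 g mol⁻¹ = 3.364e-7 mol.
Photons that must be absorbed: 3.364e-7 / 0.547 = 6.150e-7 mol.
Photon energy: hc/λ = 7.224e-19 J; per mole, 4.350e5 J mol⁻¹.
Energy required: 6.150e-7 × 4.350e5 = 0.27 J.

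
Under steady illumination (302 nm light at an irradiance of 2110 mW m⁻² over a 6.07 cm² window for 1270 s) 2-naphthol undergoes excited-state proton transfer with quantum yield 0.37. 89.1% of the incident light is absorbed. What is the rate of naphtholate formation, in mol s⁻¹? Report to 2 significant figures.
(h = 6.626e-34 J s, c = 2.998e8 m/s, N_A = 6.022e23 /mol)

Photon energy at 302 nm: hc/λ = (6.626e-34)(2.998e8)/(302e-9) = 6.578e-19 J.
Energy delivered: (2110 mW m⁻²)(6.07e-4 m²)(1270 s) = 1.627 J.
Photons incident: 1.627 / 6.578e-19 = 2.473e18, i.e. 2.473e18/6.022e23 = 4.107e-6 mol.
Photons absorbed: 0.891 × 4.107e-6 = 3.659e-6 mol.
Product formed: 0.37 × 3.659e-6 = 1.354e-6 mol.
Rate: 1.354e-6 / 1270 s = 1.1e-9 mol s⁻¹.

1.1e-9 mol s⁻¹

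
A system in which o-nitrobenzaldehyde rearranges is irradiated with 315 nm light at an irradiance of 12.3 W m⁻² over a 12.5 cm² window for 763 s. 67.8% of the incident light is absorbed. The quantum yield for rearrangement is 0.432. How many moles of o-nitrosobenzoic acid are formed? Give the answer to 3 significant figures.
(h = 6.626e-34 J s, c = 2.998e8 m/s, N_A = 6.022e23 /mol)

Photon energy at 315 nm: hc/λ = (6.626e-34)(2.998e8)/(315e-9) = 6.306e-19 J.
Energy delivered: (12.3 W m⁻²)(12.5e-4 m²)(763 s) = 11.73 J.
Photons incident: 11.73 / 6.306e-19 = 1.860e19, i.e. 1.860e19/6.022e23 = 3.089e-5 mol.
Photons absorbed: 0.678 × 3.089e-5 = 2.094e-5 mol.
Product: Φ × n_abs = 0.432 × 2.094e-5 = 9.046e-6 mol.

9.05e-6 mol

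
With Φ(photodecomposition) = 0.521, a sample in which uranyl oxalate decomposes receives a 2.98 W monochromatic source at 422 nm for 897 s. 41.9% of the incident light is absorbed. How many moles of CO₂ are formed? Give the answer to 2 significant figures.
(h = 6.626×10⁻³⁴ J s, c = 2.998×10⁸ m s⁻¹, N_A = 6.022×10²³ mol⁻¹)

Photon energy at 422 nm: hc/λ = (6.626×10⁻³⁴)(2.998×10⁸)/(422×10⁻⁹) = 4.707×10⁻¹⁹ J.
Energy delivered: (2.98 W)(897 s) = 2673 J.
Photons incident: 2673 / 4.707×10⁻¹⁹ = 5.679×10²¹, i.e. 5.679×10²¹/6.022×10²³ = 0.009430 mol.
Photons absorbed: 0.419 × 0.009430 = 0.003951 mol.
Product: Φ × n_abs = 0.521 × 0.003951 = 0.002058 mol.

0.0021 mol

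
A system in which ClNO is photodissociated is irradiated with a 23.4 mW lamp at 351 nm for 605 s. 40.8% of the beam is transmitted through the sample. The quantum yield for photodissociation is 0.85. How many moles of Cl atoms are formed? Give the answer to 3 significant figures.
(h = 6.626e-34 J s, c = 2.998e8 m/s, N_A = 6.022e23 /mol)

Photon energy at 351 nm: hc/λ = (6.626e-34)(2.998e8)/(351e-9) = 5.659e-19 J.
Energy delivered: (23.4 mW)(605 s) = 14.16 J.
Photons incident: 14.16 / 5.659e-19 = 2.502e19, i.e. 2.502e19/6.022e23 = 4.155e-5 mol.
Fraction absorbed: 1 − 40.8/100 = 0.5920.
Photons absorbed: 0.5920 × 4.155e-5 = 2.460e-5 mol.
Product: Φ × n_abs = 0.85 × 2.460e-5 = 2.091e-5 mol.

2.09e-5 mol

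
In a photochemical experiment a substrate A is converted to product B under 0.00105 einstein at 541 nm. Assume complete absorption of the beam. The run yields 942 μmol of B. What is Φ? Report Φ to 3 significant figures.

Product: 942 μmol = 9.42×10⁻⁴ mol.
Φ = 9.42×10⁻⁴ mol / 0.00105 mol photons = 0.897.

Φ = 0.897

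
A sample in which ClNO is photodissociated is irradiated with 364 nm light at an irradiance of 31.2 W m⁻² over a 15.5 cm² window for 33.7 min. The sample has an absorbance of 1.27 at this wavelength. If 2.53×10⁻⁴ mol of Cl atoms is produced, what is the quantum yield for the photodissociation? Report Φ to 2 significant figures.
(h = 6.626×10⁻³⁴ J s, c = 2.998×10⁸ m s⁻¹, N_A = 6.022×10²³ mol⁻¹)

Photon energy at 364 nm: hc/λ = (6.626×10⁻³⁴)(2.998×10⁸)/(364×10⁻⁹) = 5.457×10⁻¹⁹ J.
Energy delivered: (31.2 W m⁻²)(15.5×10⁻⁴ m²)(2022 s) = 97.78 J.
Photons incident: 97.78 / 5.457×10⁻¹⁹ = 1.792×10²⁰, i.e. 1.792×10²⁰/6.022×10²³ = 2.976×10⁻⁴ mol.
Fraction absorbed: 1 − 10^(−1.27) = 0.9463.
Photons absorbed: 0.9463 × 2.976×10⁻⁴ = 2.816×10⁻⁴ mol.
Φ = 2.53×10⁻⁴ mol / 2.816×10⁻⁴ mol photons = 0.90.

Φ = 0.90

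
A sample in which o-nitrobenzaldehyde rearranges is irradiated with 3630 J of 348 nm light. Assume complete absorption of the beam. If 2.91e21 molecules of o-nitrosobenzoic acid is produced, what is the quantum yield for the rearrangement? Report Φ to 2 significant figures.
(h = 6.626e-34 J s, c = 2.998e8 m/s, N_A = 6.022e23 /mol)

Φ = 0.46

Product: 2.91e21 / 6.022e23 = 0.004832 mol.
Photon energy at 348 nm: hc/λ = (6.626e-34)(2.998e8)/(348e-9) = 5.708e-19 J.
Photons incident: 3630 / 5.708e-19 = 6.359e21, i.e. 6.359e21/6.022e23 = 0.01056 mol.
Φ = 0.004832 mol / 0.01056 mol photons = 0.46.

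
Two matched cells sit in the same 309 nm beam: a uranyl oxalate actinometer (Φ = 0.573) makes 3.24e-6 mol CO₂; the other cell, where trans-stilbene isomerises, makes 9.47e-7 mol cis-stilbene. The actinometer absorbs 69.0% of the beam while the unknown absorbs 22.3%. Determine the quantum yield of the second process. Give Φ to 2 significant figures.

Photons absorbed by the actinometer: 3.24e-6 / 0.573 = 5.654e-6 mol.
Incident flux: 5.654e-6 / 0.690 = 8.194e-6 einstein.
Absorbed by unknown: 0.223 × 8.194e-6 = 1.827e-6 mol.
Φ(unknown) = 9.47e-7 / 1.827e-6 = 0.52.

Φ = 0.52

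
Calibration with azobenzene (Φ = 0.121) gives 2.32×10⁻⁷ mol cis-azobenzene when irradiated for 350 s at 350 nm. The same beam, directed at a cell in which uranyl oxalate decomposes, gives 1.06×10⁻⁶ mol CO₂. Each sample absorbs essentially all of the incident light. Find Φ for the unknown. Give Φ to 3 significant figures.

Φ = 0.553

Photons absorbed by the actinometer: 2.32×10⁻⁷ / 0.121 = 1.917×10⁻⁶ mol.
Φ(unknown) = 1.06×10⁻⁶ / 1.917×10⁻⁶ = 0.553.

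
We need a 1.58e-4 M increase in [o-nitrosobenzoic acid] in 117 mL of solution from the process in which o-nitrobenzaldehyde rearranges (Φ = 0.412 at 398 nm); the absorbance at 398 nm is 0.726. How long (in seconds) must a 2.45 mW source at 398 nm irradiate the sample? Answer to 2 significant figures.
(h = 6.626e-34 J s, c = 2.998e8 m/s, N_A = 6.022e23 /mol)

t ≈ 6800 s

Product: (1.58e-4 M)(0.117 L) = 1.849e-5 mol.
Photons that must be absorbed: 1.849e-5 / 0.412 = 4.488e-5 mol.
Fraction absorbed: 1 − 10^(−0.726) = 0.8121.
Incident photons needed: 4.488e-5 / 0.8121 = 5.526e-5 mol.
Photon energy: hc/λ = 4.991e-19 J; per mole, 3.006e5 J mol⁻¹.
Energy required: 5.526e-5 × 3.006e5 = 16.61 J.
Time: 16.61 J / 0.00245 W = 6800 s.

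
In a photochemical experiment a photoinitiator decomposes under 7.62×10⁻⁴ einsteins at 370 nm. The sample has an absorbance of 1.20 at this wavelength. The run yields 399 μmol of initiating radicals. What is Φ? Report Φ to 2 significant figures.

Product: 399 μmol = 3.99×10⁻⁴ mol.
Fraction absorbed: 1 − 10^(−1.20) = 0.9369.
Photons absorbed: 0.9369 × 7.62×10⁻⁴ = 7.139×10⁻⁴ mol.
Φ = 3.99×10⁻⁴ mol / 7.139×10⁻⁴ mol photons = 0.56.

Φ = 0.56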